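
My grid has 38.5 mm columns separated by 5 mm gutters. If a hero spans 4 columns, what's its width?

4 columns plus 3 gutters: 154 + 15 = 169 mm.

169 mm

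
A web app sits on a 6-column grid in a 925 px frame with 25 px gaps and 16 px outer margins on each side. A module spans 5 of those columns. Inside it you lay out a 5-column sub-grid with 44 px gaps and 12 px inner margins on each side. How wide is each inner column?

Outer content = 925 − 2·16 = 893 px.
893 − 5·25 = 768; ÷6 gives c = 128 px.
5-column span = 5·128 + 4·25 = 740 px.
Inner content = 740 − 2·12 = 716 px.
Subtracting 4 gaps of 44 leaves 540 for 5 columns, so d = 108 px.

108 px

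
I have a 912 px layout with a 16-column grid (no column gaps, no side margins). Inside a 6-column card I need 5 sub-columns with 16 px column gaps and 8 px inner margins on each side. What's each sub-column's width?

52.4 px

With no column gaps, each column is 912/16 = 57 px.
6-column span = 6·57 = 342 px.
Inner content = 342 − 2·8 = 326 px.
5d + 4·16 = 326 → 5d = 262 → d = 52.4 px.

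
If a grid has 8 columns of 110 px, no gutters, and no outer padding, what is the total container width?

880 px

Summing: 880 = 880 px.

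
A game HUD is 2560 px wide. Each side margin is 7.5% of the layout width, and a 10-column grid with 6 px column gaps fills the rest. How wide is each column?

212.2 px

Margins: 7.5% × 2560 = 192 px each, so content = 2560 − 384 = 2176 px.
10c + 9·6 = 2176 → 10c = 2122 → c = 212.2 px.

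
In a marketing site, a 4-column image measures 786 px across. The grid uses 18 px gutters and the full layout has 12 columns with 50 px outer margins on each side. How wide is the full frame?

2494 px

4c + 3·18 = 786 → 4c = 732 → c = 183 px.
Adding margins, columns and gutters: 100 + 2196 + 198 = 2494 px.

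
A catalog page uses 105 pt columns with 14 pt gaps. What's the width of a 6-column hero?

Span of 6: 6·105 + 5·14 = 630 + 70 = 700 pt.

700 pt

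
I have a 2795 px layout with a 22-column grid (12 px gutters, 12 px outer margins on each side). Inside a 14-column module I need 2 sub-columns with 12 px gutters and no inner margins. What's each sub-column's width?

873.5 px

Subtract both margins: 2795 − 2·12 = 2771 px.
2771 − 21·12 = 2519; ÷22 gives c = 114.5 px.
14 columns plus 13 gutters: 1603 + 156 = 1759 px.
Subtracting 1 gutter of 12 leaves 1747 for 2 columns, so d = 873.5 px.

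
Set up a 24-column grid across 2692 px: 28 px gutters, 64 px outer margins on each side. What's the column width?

Take off 128 px of margins, leaving 2564 px.
2564 − 23·28 = 1920; ÷24 gives c = 80 px.

80 px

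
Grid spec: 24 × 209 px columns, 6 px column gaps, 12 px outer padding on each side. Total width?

Total width: 2·12 + 24·209 + 23·6 = 5178 px.

5178 px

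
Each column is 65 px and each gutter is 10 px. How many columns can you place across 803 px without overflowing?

10 columns

Each extra column adds 65 + 10 = 75 px.
(803 + 10) / 75 = 10.84, so 10 columns fit.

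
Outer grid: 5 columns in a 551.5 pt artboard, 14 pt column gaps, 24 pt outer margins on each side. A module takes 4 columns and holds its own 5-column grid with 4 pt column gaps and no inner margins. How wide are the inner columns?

76.8 pt

Outer content = 551.5 − 2·24 = 503.5 pt.
Subtracting 4 column gaps of 14 leaves 447.5 for 5 columns, so c = 89.5 pt.
4-column span = 4·89.5 + 3·14 = 400 pt.
400 − 4·4 = 384; ÷5 gives d = 76.8 pt.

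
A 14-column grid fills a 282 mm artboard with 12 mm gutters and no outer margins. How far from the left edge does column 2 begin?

282 − 13·12 = 126; ÷14 gives c = 9 mm.
Before column 2: 1 column + 1 gutter.
Offset = 1·(9 + 12) = 1·21 = 21 mm.

21 mm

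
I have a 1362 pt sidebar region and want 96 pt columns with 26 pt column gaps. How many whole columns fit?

k columns need k·96 + (k−1)·26 = k·122 − 26.
k·122 − 26 ≤ 1362 → k ≤ 1388 / 122 ≈ 11.38, so k = 11.

11 columns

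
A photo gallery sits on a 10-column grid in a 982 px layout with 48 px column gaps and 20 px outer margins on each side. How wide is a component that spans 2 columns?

Inside the margins: 982 − 40 = 942 px.
10 columns + 9 column gaps: 10c + 9·48 = 942.
10c = 942 − 432 = 510, so c = 51 px.
2 columns plus 1 column gap: 102 + 48 = 150 px.

150 px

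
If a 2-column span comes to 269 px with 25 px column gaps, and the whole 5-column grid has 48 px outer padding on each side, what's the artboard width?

Subtracting 1 column gap of 25 leaves 244 for 2 columns, so c = 122 px.
Artboard = 2·48 + 5·122 + 4·25 = 96 + 610 + 100 = 806 px.

806 px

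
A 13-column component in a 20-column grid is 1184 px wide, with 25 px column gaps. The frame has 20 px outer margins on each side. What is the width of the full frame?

1875 px

Subtracting 12 column gaps of 25 leaves 884 for 13 columns, so c = 68 px.
Adding margins, columns and gutters: 40 + 1360 + 475 = 1875 px.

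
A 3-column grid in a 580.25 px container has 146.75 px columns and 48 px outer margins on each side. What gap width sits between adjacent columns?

Take off 96 px of margins, leaving 484.25 px.
Columns use 440.25 px, leaving 44 px across 2 gaps = 22 px each.

22 px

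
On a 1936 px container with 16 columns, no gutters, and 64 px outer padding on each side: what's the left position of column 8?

855 px

Inside the margins: 1936 − 128 = 1808 px.
With no gutters, each column is 1808/16 = 113 px.
Each column+gutter stride is 113 px; 7 of them past the 64 px margin is 64 + 791 = 855 px.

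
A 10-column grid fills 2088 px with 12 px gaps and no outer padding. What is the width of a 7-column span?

1458 px

2088 − 9·12 = 1980; ÷10 gives c = 198 px.
7-column span = 7·198 + 6·12 = 1458 px.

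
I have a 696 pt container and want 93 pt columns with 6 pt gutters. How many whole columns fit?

Each extra column adds 93 + 6 = 99 pt.
(696 + 6) / 99 = 7.09, so 7 columns fit.

7 columns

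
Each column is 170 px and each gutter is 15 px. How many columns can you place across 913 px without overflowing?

k columns need k·170 + (k−1)·15 = k·185 − 15.
k·185 − 15 ≤ 913 → k ≤ 928 / 185 ≈ 5.02, so k = 5.

5 columns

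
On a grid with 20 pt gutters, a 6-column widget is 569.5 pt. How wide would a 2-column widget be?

176.5 pt

Subtracting 5 gutters of 20 leaves 469.5 for 6 columns, so c = 78.25 pt.
Span of 2: 2·78.25 + 1·20 = 156.5 + 20 = 176.5 pt.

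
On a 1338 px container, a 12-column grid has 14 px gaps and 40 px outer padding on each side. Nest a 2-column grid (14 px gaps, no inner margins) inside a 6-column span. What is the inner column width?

304 px

Subtract both margins: 1338 − 2·40 = 1258 px.
12c + 11·14 = 1258 → 12c = 1104 → c = 92 px.
Span of 6: 6·92 + 5·14 = 552 + 70 = 622 px.
2 columns + 1 gap: 2d + 1·14 = 622.
2d = 622 − 14 = 608, so d = 304 px.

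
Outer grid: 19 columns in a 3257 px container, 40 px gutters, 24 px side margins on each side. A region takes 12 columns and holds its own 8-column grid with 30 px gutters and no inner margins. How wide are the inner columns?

225.25 px

Subtract both margins: 3257 − 2·24 = 3209 px.
Subtracting 18 gutters of 40 leaves 2489 for 19 columns, so c = 131 px.
Span of 12: 12·131 + 11·40 = 1572 + 440 = 2012 px.
8 columns + 7 gutters: 8d + 7·30 = 2012.
8d = 2012 − 210 = 1802, so d = 225.25 px.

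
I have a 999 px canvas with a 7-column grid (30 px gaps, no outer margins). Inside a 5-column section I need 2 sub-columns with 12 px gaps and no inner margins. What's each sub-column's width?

7c + 6·30 = 999 → 7c = 819 → c = 117 px.
Span of 5: 5·117 + 4·30 = 585 + 120 = 705 px.
2d + 1·12 = 705 → 2d = 693 → d = 346.5 px.

346.5 px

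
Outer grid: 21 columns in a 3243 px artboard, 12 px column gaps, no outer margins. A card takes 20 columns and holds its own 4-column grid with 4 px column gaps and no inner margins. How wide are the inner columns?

3243 − 20·12 = 3003; ÷21 gives c = 143 px.
20-column span = 20·143 + 19·12 = 3088 px.
4 columns + 3 column gaps: 4d + 3·4 = 3088.
4d = 3088 − 12 = 3076, so d = 769 px.

769 px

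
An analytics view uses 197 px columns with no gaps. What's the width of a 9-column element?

With no gaps, 9 columns span 9·197 = 1773 px.

1773 px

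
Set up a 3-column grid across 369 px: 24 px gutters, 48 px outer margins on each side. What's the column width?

Content width = 369 − 2·48 = 273 px.
273 − 2·24 = 225; ÷3 gives c = 75 px.

75 px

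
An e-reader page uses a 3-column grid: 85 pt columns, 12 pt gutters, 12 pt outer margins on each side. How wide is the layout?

Adding margins, columns and gutters: 24 + 255 + 24 = 303 pt.

303 pt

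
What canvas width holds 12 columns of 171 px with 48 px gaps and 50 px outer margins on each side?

Adding margins, columns and gutters: 100 + 2052 + 528 = 2680 px.

2680 px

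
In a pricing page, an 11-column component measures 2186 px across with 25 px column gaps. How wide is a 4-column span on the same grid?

779 px

Subtracting 10 column gaps of 25 leaves 1936 for 11 columns, so c = 176 px.
Span of 4: 4·176 + 3·25 = 704 + 75 = 779 px.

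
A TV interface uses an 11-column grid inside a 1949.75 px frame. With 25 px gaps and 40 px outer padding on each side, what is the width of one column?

Take off 80 px of margins, leaving 1869.75 px.
1869.75 − 10·25 = 1619.75; ÷11 gives c = 147.25 px.

147.25 px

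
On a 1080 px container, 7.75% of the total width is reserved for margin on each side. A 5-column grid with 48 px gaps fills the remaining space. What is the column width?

144.12 px

Margins: 7.75% × 1080 = 83.7 px each, so content = 1080 − 167.4 = 912.6 px.
Subtracting 4 gaps of 48 leaves 720.6 for 5 columns, so c = 144.12 px.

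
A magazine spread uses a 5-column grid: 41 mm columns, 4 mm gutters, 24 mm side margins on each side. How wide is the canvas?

Total width: 2·24 + 5·41 + 4·4 = 269 mm.

269 mm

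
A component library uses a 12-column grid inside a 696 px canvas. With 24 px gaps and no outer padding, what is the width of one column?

Subtracting 11 gaps of 24 leaves 432 for 12 columns, so c = 36 px.

36 px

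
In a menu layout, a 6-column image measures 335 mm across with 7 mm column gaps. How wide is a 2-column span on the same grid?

107 mm

6 columns + 5 column gaps: 6c + 5·7 = 335.
6c = 335 − 35 = 300, so c = 50 mm.
2-column span = 2·50 + 1·7 = 107 mm.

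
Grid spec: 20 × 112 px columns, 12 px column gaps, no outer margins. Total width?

Summing: 2240 + 228 = 2468 px.

2468 px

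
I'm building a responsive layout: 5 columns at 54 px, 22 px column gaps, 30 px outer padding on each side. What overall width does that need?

Frame = 2·30 + 5·54 + 4·22 = 60 + 270 + 88 = 418 px.

418 px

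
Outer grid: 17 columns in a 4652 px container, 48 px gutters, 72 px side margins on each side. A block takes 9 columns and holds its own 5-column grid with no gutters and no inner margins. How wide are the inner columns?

Outer content = 4652 − 2·72 = 4508 px.
17c + 16·48 = 4508 → 17c = 3740 → c = 220 px.
9-column span = 9·220 + 8·48 = 2364 px.
With no gutters, each column is 2364/5 = 472.8 px.

472.8 px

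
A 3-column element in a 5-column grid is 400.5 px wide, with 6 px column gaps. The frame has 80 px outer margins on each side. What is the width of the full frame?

Subtracting 2 column gaps of 6 leaves 388.5 for 3 columns, so c = 129.5 px.
Total width: 2·80 + 5·129.5 + 4·6 = 831.5 px.

831.5 px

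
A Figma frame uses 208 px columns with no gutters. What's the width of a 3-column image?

624 px

3-column span = 3·208 = 624 px.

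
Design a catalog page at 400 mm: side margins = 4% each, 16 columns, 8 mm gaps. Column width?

15.5 mm

Margins: 4% × 400 = 16 mm each, so content = 400 − 32 = 368 mm.
16c + 15·8 = 368 → 16c = 248 → c = 15.5 mm.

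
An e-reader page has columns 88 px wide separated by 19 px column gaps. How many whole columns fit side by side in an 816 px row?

k columns need k·88 + (k−1)·19 = k·107 − 19.
k·107 − 19 ≤ 816 → k ≤ 835 / 107 ≈ 7.80, so k = 7.

7 columns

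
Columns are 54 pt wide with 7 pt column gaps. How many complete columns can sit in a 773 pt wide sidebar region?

12 columns: 12·54 + 11·7 = 725 pt ≤ 773.
13 columns: 786 pt > 773. So 12.

12 columns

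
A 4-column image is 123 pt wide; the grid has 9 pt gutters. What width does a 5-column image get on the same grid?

123 − 3·9 = 96; ÷4 gives c = 24 pt.
5-column span = 5·24 + 4·9 = 156 pt.

156 pt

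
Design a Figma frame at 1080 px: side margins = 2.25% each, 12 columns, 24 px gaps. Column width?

63.95 px

Each margin = 2.25% of 1080 = 24.3 px; content = 1080 − 2·24.3 = 1031.4 px.
Subtracting 11 gaps of 24 leaves 767.4 for 12 columns, so c = 63.95 px.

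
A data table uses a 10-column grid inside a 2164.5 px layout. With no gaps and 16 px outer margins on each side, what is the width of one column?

Content width = 2164.5 − 2·16 = 2132.5 px.
2132.5 / 10 = 213.25 px per column.

213.25 px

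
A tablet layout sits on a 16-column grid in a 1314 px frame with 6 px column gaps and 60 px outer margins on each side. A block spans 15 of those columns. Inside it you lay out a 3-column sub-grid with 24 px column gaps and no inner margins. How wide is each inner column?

Outer content = 1314 − 2·60 = 1194 px.
Subtracting 15 column gaps of 6 leaves 1104 for 16 columns, so c = 69 px.
15-column span = 15·69 + 14·6 = 1119 px.
3 columns + 2 column gaps: 3d + 2·24 = 1119.
3d = 1119 − 48 = 1071, so d = 357 px.

357 px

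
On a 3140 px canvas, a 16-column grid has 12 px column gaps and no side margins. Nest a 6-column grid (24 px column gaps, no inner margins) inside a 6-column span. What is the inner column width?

Subtracting 15 column gaps of 12 leaves 2960 for 16 columns, so c = 185 px.
6-column span = 6·185 + 5·12 = 1170 px.
6 columns + 5 column gaps: 6d + 5·24 = 1170.
6d = 1170 − 120 = 1050, so d = 175 px.

175 px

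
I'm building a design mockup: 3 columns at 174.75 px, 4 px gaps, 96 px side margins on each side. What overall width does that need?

Total width: 2·96 + 3·174.75 + 2·4 = 724.25 px.

724.25 px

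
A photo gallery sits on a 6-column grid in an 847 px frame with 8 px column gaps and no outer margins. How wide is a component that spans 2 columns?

277 px

6 columns + 5 column gaps: 6c + 5·8 = 847.
6c = 847 − 40 = 807, so c = 134.5 px.
2-column span = 2·134.5 + 1·8 = 277 px.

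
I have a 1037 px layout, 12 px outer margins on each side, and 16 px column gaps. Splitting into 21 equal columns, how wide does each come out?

33 px

Content width = 1037 − 2·12 = 1013 px.
21c + 20·16 = 1013 → 21c = 693 → c = 33 px.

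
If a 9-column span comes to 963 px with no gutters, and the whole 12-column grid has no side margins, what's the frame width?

With no gutters, each column is 963/9 = 107 px.
Total width: 12·107 = 1284 px.

1284 px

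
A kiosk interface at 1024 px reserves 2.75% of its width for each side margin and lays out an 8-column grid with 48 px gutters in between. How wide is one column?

1024 × (1 − 2·2.75%) = 1024 × 94.5% = 967.68 px for the columns.
967.68 − 7·48 = 631.68; ÷8 gives c = 78.96 px.

78.96 px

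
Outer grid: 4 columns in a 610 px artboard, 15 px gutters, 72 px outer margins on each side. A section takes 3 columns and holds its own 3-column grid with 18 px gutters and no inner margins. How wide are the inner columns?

103.25 px

Subtract both margins: 610 − 2·72 = 466 px.
466 − 3·15 = 421; ÷4 gives c = 105.25 px.
3 columns plus 2 gutters: 315.75 + 30 = 345.75 px.
Subtracting 2 gutters of 18 leaves 309.75 for 3 columns, so d = 103.25 px.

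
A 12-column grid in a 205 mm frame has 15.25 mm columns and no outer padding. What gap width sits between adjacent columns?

12 columns take 12·15.25 = 183 mm; remaining 22 splits into 11 gaps.
g = 22 / 11 = 2 mm.

2 mm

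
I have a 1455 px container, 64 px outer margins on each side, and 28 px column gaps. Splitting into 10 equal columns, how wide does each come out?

107.5 px

Inside the margins: 1455 − 128 = 1327 px.
10 columns + 9 column gaps: 10c + 9·28 = 1327.
10c = 1327 − 252 = 1075, so c = 107.5 px.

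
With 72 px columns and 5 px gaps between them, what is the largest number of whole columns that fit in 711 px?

Each extra column adds 72 + 5 = 77 px.
(711 + 5) / 77 = 9.30, so 9 columns fit.

9 columns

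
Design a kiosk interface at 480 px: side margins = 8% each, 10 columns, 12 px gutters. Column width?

Margins: 8% × 480 = 38.4 px each, so content = 480 − 76.8 = 403.2 px.
403.2 − 9·12 = 295.2; ÷10 gives c = 29.52 px.

29.52 px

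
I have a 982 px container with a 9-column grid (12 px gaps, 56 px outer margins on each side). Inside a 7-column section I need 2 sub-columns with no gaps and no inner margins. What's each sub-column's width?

Subtract both margins: 982 − 2·56 = 870 px.
9 columns + 8 gaps: 9c + 8·12 = 870.
9c = 870 − 96 = 774, so c = 86 px.
Span of 7: 7·86 + 6·12 = 602 + 72 = 674 px.
2d = 674 → d = 337 px.

337 px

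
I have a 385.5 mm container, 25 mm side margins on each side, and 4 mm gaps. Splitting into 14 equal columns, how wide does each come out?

Take off 50 mm of margins, leaving 335.5 mm.
Subtracting 13 gaps of 4 leaves 283.5 for 14 columns, so c = 20.25 mm.

20.25 mm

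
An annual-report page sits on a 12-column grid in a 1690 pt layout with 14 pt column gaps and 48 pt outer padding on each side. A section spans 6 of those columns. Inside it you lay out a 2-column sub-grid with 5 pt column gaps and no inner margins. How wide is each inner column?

Take off 96 pt of margins, leaving 1594 pt.
Subtracting 11 column gaps of 14 leaves 1440 for 12 columns, so c = 120 pt.
6 columns plus 5 column gaps: 720 + 70 = 790 pt.
790 − 1·5 = 785; ÷2 gives d = 392.5 pt.

392.5 pt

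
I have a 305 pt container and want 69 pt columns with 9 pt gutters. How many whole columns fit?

k columns need k·69 + (k−1)·9 = k·78 − 9.
k·78 − 9 ≤ 305 → k ≤ 314 / 78 ≈ 4.03, so k = 4.

4 columns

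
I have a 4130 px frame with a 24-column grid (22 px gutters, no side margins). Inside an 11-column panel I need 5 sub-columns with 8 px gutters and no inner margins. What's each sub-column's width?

369.8 px

Subtracting 23 gutters of 22 leaves 3624 for 24 columns, so c = 151 px.
11-column span = 11·151 + 10·22 = 1881 px.
5 columns + 4 gutters: 5d + 4·8 = 1881.
5d = 1881 − 32 = 1849, so d = 369.8 px.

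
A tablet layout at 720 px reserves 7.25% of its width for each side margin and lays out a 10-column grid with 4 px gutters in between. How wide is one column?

720 × (1 − 2·7.25%) = 720 × 85.5% = 615.6 px for the columns.
615.6 − 9·4 = 579.6; ÷10 gives c = 57.96 px.

57.96 px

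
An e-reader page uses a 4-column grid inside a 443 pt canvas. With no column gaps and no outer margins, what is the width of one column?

443 / 4 = 110.75 pt per column.

110.75 pt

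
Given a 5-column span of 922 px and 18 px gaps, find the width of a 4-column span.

734 px

5c + 4·18 = 922 → 5c = 850 → c = 170 px.
4-column span = 4·170 + 3·18 = 734 px.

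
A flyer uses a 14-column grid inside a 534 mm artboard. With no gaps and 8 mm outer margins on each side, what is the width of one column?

Inside the margins: 534 − 16 = 518 mm.
518 / 14 = 37 mm per column.

37 mm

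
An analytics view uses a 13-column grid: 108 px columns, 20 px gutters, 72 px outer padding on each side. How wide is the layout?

1788 px

Adding margins, columns and gutters: 144 + 1404 + 240 = 1788 px.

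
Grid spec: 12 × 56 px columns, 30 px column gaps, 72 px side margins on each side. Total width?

1146 px

Adding margins, columns and gutters: 144 + 672 + 330 = 1146 px.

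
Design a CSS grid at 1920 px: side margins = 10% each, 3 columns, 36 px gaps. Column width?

488 px

1920 × (1 − 2·10%) = 1920 × 80% = 1536 px for the columns.
3 columns + 2 gaps: 3c + 2·36 = 1536.
3c = 1536 − 72 = 1464, so c = 488 px.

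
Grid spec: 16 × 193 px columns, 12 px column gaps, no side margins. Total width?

Summing: 3088 + 180 = 3268 px.

3268 px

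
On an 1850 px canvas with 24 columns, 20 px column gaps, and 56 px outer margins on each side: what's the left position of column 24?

Subtract both margins: 1850 − 2·56 = 1738 px.
24 columns + 23 column gaps: 24c + 23·20 = 1738.
24c = 1738 − 460 = 1278, so c = 53.25 px.
Before column 24: the margin + 23 columns + 23 column gaps.
Offset = 56 + 23·(53.25 + 20) = 56 + 1684.75 = 1740.75 px.

1740.75 px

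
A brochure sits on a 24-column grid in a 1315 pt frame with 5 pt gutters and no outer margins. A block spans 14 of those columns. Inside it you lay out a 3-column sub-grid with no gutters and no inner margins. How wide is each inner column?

1315 − 23·5 = 1200; ÷24 gives c = 50 pt.
14-column span = 14·50 + 13·5 = 765 pt.
765 / 3 = 255 pt per column.

255 pt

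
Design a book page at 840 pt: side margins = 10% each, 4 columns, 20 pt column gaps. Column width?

153 pt

Margins: 10% × 840 = 84 pt each, so content = 840 − 168 = 672 pt.
672 − 3·20 = 612; ÷4 gives c = 153 pt.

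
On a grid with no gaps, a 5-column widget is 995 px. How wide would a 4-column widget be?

796 px

5c = 995 → c = 199 px.
With no gaps, 4 columns span 4·199 = 796 px.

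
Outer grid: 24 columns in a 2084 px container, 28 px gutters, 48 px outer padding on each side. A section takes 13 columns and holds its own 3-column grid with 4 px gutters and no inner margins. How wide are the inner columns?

Outer content = 2084 − 2·48 = 1988 px.
24c + 23·28 = 1988 → 24c = 1344 → c = 56 px.
13 columns plus 12 gutters: 728 + 336 = 1064 px.
3 columns + 2 gutters: 3d + 2·4 = 1064.
3d = 1064 − 8 = 1056, so d = 352 px.

352 px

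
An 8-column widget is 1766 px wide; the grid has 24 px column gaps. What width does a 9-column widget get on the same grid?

1766 − 7·24 = 1598; ÷8 gives c = 199.75 px.
Span of 9: 9·199.75 + 8·24 = 1797.75 + 192 = 1989.75 px.

1989.75 px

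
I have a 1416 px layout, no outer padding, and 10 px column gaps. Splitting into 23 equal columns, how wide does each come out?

52 px

23c + 22·10 = 1416 → 23c = 1196 → c = 52 px.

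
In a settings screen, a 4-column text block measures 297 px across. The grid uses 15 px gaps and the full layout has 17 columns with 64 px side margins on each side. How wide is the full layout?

1439 px

297 − 3·15 = 252; ÷4 gives c = 63 px.
Layout = 2·64 + 17·63 + 16·15 = 128 + 1071 + 240 = 1439 px.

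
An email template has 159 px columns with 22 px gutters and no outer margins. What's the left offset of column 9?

Each column+gutter stride is 181 px; with no margin, 8 of them is 1448 px.

1448 px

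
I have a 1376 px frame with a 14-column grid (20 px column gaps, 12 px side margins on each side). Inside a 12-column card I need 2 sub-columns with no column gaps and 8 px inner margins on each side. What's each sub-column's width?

Inside the margins: 1376 − 24 = 1352 px.
Subtracting 13 column gaps of 20 leaves 1092 for 14 columns, so c = 78 px.
12-column span = 12·78 + 11·20 = 1156 px.
Inner content = 1156 − 2·8 = 1140 px.
2d = 1140 → d = 570 px.

570 px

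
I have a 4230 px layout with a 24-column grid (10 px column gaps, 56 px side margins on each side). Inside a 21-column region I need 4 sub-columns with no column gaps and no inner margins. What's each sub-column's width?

Outer content = 4230 − 2·56 = 4118 px.
Subtracting 23 column gaps of 10 leaves 3888 for 24 columns, so c = 162 px.
21-column span = 21·162 + 20·10 = 3602 px.
With no column gaps, each column is 3602/4 = 900.5 px.

900.5 px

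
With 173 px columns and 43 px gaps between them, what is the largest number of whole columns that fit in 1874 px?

8 columns

8 columns: 8·173 + 7·43 = 1685 px ≤ 1874.
9 columns: 1901 px > 1874. So 8.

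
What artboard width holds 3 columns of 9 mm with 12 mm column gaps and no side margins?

51 mm

Artboard = 3·9 + 2·12 = 27 + 24 = 51 mm.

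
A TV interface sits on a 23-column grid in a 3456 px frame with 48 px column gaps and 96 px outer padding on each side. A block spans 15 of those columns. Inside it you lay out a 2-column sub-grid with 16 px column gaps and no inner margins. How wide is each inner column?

1048 px

Inside the margins: 3456 − 192 = 3264 px.
Subtracting 22 column gaps of 48 leaves 2208 for 23 columns, so c = 96 px.
15-column span = 15·96 + 14·48 = 2112 px.
2d + 1·16 = 2112 → 2d = 2096 → d = 1048 px.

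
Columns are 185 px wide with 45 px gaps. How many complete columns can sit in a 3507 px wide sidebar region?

k columns need k·185 + (k−1)·45 = k·230 − 45.
k·230 − 45 ≤ 3507 → k ≤ 3552 / 230 ≈ 15.44, so k = 15.

15 columns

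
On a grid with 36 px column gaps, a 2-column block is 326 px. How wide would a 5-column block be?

869 px

2c + 1·36 = 326 → 2c = 290 → c = 145 px.
Span of 5: 5·145 + 4·36 = 725 + 144 = 869 px.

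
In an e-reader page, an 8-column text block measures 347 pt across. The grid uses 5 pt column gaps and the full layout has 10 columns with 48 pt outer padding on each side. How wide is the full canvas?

531 pt

8c + 7·5 = 347 → 8c = 312 → c = 39 pt.
Adding margins, columns and gutters: 96 + 390 + 45 = 531 pt.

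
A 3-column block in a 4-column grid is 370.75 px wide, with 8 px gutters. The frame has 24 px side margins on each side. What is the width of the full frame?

545 px

Subtracting 2 gutters of 8 leaves 354.75 for 3 columns, so c = 118.25 px.
Adding margins, columns and gutters: 48 + 473 + 24 = 545 px.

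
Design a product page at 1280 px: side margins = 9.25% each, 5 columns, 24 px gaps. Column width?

Each margin = 9.25% of 1280 = 118.4 px; content = 1280 − 2·118.4 = 1043.2 px.
5c + 4·24 = 1043.2 → 5c = 947.2 → c = 189.44 px.

189.44 px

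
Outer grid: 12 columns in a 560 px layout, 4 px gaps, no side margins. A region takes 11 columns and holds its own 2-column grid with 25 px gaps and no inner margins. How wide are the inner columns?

12c + 11·4 = 560 → 12c = 516 → c = 43 px.
Span of 11: 11·43 + 10·4 = 473 + 40 = 513 px.
2d + 1·25 = 513 → 2d = 488 → d = 244 px.

244 px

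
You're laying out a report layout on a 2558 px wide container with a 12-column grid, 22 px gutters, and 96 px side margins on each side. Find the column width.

Inside the margins: 2558 − 192 = 2366 px.
12c + 11·22 = 2366 → 12c = 2124 → c = 177 px.

177 px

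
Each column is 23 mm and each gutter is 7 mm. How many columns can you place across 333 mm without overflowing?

k columns need k·23 + (k−1)·7 = k·30 − 7.
k·30 − 7 ≤ 333 → k ≤ 340 / 30 ≈ 11.33, so k = 11.

11 columns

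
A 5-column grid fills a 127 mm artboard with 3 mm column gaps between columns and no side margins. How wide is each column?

127 − 4·3 = 115; ÷5 gives c = 23 mm.

23 mm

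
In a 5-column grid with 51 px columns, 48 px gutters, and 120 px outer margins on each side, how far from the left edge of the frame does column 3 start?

Before column 3: the margin + 2 columns + 2 gutters.
Offset = 120 + 2·(51 + 48) = 120 + 198 = 318 px.

318 px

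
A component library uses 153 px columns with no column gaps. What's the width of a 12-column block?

12-column span = 12·153 = 1836 px.

1836 px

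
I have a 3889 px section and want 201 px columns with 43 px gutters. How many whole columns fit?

Each extra column adds 201 + 43 = 244 px.
(3889 + 43) / 244 = 16.11, so 16 columns fit.

16 columns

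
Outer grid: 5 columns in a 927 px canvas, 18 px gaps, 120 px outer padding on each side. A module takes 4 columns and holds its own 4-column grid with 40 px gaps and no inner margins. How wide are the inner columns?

Inside the margins: 927 − 240 = 687 px.
Subtracting 4 gaps of 18 leaves 615 for 5 columns, so c = 123 px.
4-column span = 4·123 + 3·18 = 546 px.
4 columns + 3 gaps: 4d + 3·40 = 546.
4d = 546 − 120 = 426, so d = 106.5 px.

106.5 px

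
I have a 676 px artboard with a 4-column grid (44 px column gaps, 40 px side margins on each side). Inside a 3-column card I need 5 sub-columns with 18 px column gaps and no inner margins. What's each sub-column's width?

Take off 80 px of margins, leaving 596 px.
Subtracting 3 column gaps of 44 leaves 464 for 4 columns, so c = 116 px.
3 columns plus 2 column gaps: 348 + 88 = 436 px.
5d + 4·18 = 436 → 5d = 364 → d = 72.8 px.

72.8 px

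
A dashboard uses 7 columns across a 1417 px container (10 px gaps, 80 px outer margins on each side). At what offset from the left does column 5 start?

804 px

Subtract both margins: 1417 − 2·80 = 1257 px.
1257 − 6·10 = 1197; ÷7 gives c = 171 px.
Before column 5: the margin + 4 columns + 4 gaps.
Offset = 80 + 4·(171 + 10) = 80 + 724 = 804 px.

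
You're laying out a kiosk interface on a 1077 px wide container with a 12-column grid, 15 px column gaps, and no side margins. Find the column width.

76 px

1077 − 11·15 = 912; ÷12 gives c = 76 px.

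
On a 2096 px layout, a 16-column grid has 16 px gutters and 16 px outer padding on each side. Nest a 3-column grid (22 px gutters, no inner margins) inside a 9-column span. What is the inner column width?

370 px

Subtract both margins: 2096 − 2·16 = 2064 px.
2064 − 15·16 = 1824; ÷16 gives c = 114 px.
9 columns plus 8 gutters: 1026 + 128 = 1154 px.
3 columns + 2 gutters: 3d + 2·22 = 1154.
3d = 1154 − 44 = 1110, so d = 370 px.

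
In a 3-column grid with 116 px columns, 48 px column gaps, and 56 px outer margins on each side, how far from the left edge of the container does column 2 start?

Before column 2: the margin + 1 column + 1 column gap.
Offset = 56 + 1·(116 + 48) = 56 + 164 = 220 px.

220 px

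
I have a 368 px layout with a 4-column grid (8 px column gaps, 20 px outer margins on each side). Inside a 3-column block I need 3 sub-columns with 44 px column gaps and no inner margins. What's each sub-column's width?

52 px

Inside the margins: 368 − 40 = 328 px.
4c + 3·8 = 328 → 4c = 304 → c = 76 px.
Span of 3: 3·76 + 2·8 = 228 + 16 = 244 px.
Subtracting 2 column gaps of 44 leaves 156 for 3 columns, so d = 52 px.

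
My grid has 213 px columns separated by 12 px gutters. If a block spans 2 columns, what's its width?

2 columns plus 1 gutter: 426 + 12 = 438 px.

438 px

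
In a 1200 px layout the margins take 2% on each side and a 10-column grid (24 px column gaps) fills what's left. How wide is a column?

Each margin = 2% of 1200 = 24 px; content = 1200 − 2·24 = 1152 px.
1152 − 9·24 = 936; ÷10 gives c = 93.6 px.

93.6 px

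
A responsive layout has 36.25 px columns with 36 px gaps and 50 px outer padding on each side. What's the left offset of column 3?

Before column 3: the margin + 2 columns + 2 gaps.
Offset = 50 + 2·(36.25 + 36) = 50 + 144.5 = 194.5 px.

194.5 px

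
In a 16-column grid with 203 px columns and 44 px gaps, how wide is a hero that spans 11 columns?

11-column span = 11·203 + 10·44 = 2673 px.

2673 px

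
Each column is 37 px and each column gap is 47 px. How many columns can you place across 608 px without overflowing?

7 columns

7 columns: 7·37 + 6·47 = 541 px ≤ 608.
8 columns: 625 px > 608. So 7.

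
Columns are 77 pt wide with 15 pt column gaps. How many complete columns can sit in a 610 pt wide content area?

6 columns: 6·77 + 5·15 = 537 pt ≤ 610.
7 columns: 629 pt > 610. So 6.

6 columns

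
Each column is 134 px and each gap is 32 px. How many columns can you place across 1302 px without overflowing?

8 columns

8 columns: 8·134 + 7·32 = 1296 px ≤ 1302.
9 columns: 1462 px > 1302. So 8.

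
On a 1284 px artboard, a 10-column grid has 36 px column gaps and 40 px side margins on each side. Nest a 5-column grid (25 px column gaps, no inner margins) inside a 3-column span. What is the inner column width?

Subtract both margins: 1284 − 2·40 = 1204 px.
1204 − 9·36 = 880; ÷10 gives c = 88 px.
3-column span = 3·88 + 2·36 = 336 px.
336 − 4·25 = 236; ÷5 gives d = 47.2 px.

47.2 px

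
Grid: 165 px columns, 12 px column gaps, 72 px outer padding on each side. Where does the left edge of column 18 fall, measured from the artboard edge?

Each column+gutter stride is 177 px; 17 of them past the 72 px margin is 72 + 3009 = 3081 px.

3081 px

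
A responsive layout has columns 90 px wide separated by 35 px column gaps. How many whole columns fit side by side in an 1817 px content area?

14 columns

k columns need k·90 + (k−1)·35 = k·125 − 35.
k·125 − 35 ≤ 1817 → k ≤ 1852 / 125 ≈ 14.82, so k = 14.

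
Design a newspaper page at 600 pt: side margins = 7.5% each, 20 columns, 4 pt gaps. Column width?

21.7 pt

600 × (1 − 2·7.5%) = 600 × 85% = 510 pt for the columns.
20c + 19·4 = 510 → 20c = 434 → c = 21.7 pt.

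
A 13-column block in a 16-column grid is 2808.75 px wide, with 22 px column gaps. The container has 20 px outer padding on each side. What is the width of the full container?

3502 px

2808.75 − 12·22 = 2544.75; ÷13 gives c = 195.75 px.
Total width: 2·20 + 16·195.75 + 15·22 = 3502 px.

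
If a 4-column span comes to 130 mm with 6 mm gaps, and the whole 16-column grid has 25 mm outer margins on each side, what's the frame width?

588 mm

130 − 3·6 = 112; ÷4 gives c = 28 mm.
Frame = 2·25 + 16·28 + 15·6 = 50 + 448 + 90 = 588 mm.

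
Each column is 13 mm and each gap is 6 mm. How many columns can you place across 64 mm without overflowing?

3 columns

k columns need k·13 + (k−1)·6 = k·19 − 6.
k·19 − 6 ≤ 64 → k ≤ 70 / 19 ≈ 3.68, so k = 3.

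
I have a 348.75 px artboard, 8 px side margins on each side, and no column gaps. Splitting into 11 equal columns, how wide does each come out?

30.25 px

Content width = 348.75 − 2·8 = 332.75 px.
11c = 332.75 → c = 30.25 px.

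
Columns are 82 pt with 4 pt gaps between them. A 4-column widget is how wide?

340 pt

4 columns plus 3 gaps: 328 + 12 = 340 pt.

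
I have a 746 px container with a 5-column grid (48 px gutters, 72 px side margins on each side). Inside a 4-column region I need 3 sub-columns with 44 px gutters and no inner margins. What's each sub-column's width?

128 px

Subtract both margins: 746 − 2·72 = 602 px.
5c + 4·48 = 602 → 5c = 410 → c = 82 px.
Span of 4: 4·82 + 3·48 = 328 + 144 = 472 px.
3 columns + 2 gutters: 3d + 2·44 = 472.
3d = 472 − 88 = 384, so d = 128 px.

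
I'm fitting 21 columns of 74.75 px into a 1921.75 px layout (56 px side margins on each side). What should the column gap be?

12 px

Content width = 1921.75 − 2·56 = 1809.75 px.
Columns use 1569.75 px, leaving 240 px across 20 column gaps = 12 px each.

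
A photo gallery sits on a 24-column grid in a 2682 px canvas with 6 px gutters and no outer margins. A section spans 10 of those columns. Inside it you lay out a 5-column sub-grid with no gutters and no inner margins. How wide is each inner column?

Subtracting 23 gutters of 6 leaves 2544 for 24 columns, so c = 106 px.
10-column span = 10·106 + 9·6 = 1114 px.
5d = 1114 → d = 222.8 px.

222.8 px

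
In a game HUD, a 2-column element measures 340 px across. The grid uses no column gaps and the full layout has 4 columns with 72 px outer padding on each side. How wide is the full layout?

With no column gaps, each column is 340/2 = 170 px.
Summing: 144 + 680 = 824 px.

824 px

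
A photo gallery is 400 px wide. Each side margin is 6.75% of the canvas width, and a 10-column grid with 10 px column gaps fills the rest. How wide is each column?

Margins: 6.75% × 400 = 27 px each, so content = 400 − 54 = 346 px.
346 − 9·10 = 256; ÷10 gives c = 25.6 px.

25.6 px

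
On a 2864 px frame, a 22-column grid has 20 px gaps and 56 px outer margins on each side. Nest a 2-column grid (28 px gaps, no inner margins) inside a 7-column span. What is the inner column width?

417 px

Outer content = 2864 − 2·56 = 2752 px.
Subtracting 21 gaps of 20 leaves 2332 for 22 columns, so c = 106 px.
7-column span = 7·106 + 6·20 = 862 px.
862 − 1·28 = 834; ÷2 gives d = 417 px.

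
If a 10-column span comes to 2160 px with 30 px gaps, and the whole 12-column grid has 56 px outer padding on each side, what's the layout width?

Subtracting 9 gaps of 30 leaves 1890 for 10 columns, so c = 189 px.
Adding margins, columns and gutters: 112 + 2268 + 330 = 2710 px.

2710 px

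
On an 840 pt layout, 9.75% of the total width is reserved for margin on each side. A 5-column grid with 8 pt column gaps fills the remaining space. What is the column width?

840 × (1 − 2·9.75%) = 840 × 80.5% = 676.2 pt for the columns.
5 columns + 4 column gaps: 5c + 4·8 = 676.2.
5c = 676.2 − 32 = 644.2, so c = 128.84 pt.

128.84 pt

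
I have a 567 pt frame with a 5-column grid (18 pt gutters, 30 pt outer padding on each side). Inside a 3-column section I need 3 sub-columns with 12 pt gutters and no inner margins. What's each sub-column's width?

91 pt

Subtract both margins: 567 − 2·30 = 507 pt.
Subtracting 4 gutters of 18 leaves 435 for 5 columns, so c = 87 pt.
Span of 3: 3·87 + 2·18 = 261 + 36 = 297 pt.
3d + 2·12 = 297 → 3d = 273 → d = 91 pt.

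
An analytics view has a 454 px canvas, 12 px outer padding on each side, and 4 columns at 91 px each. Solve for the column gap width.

22 px

Take off 24 px of margins, leaving 430 px.
Columns use 364 px, leaving 66 px across 3 column gaps = 22 px each.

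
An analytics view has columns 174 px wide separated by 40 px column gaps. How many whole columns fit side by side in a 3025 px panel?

Each extra column adds 174 + 40 = 214 px.
(3025 + 40) / 214 = 14.32, so 14 columns fit.

14 columns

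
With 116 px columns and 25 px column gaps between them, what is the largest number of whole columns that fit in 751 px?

5 columns: 5·116 + 4·25 = 680 px ≤ 751.
6 columns: 821 px > 751. So 5.

5 columns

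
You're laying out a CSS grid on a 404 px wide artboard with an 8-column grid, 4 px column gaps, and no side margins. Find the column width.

47 px

8 columns + 7 column gaps: 8c + 7·4 = 404.
8c = 404 − 28 = 376, so c = 47 px.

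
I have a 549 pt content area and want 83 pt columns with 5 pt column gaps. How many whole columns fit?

6 columns

k columns need k·83 + (k−1)·5 = k·88 − 5.
k·88 − 5 ≤ 549 → k ≤ 554 / 88 ≈ 6.30, so k = 6.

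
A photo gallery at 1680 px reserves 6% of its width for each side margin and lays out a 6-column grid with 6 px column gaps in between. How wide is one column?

Each margin = 6% of 1680 = 100.8 px; content = 1680 − 2·100.8 = 1478.4 px.
Subtracting 5 column gaps of 6 leaves 1448.4 for 6 columns, so c = 241.4 px.

241.4 px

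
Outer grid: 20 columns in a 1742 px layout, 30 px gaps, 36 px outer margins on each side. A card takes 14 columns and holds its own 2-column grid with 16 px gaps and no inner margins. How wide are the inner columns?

Inside the margins: 1742 − 72 = 1670 px.
1670 − 19·30 = 1100; ÷20 gives c = 55 px.
14 columns plus 13 gaps: 770 + 390 = 1160 px.
2d + 1·16 = 1160 → 2d = 1144 → d = 572 px.

572 px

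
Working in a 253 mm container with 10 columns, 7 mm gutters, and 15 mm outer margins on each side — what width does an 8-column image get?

177 mm

Inside the margins: 253 − 30 = 223 mm.
10 columns + 9 gutters: 10c + 9·7 = 223.
10c = 223 − 63 = 160, so c = 16 mm.
8 columns plus 7 gutters: 128 + 49 = 177 mm.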